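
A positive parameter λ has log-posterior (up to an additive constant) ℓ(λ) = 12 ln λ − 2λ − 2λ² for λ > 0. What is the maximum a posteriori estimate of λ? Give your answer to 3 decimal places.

λ̂_MAP = 1.500

ℓ'(λ) = 12/λ − 2 − 4λ. Setting this to zero and multiplying by λ: 4λ² + 2λ − 12 = 0.
λ = (−2 + √(2² + 4·4·12)) / (2·4) = (−2 + √196) / 8 = (−2 + 14)/8 = 3/2.
ℓ''(λ) = −12/λ² − 4 < 0, confirming a maximum.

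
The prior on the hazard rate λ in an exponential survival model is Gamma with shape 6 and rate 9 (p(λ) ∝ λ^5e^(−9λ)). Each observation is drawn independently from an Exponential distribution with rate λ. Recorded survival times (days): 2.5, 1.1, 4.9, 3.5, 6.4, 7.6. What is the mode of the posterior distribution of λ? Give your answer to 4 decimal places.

λ̂_MAP = 0.3143

The Exponential(rate=λ) likelihood is ∝ λ^n e^(−λΣtᵢ). Here n = 6 and Σtᵢ = 2.5 + 1.1 + 4.9 + 3.5 + 6.4 + 7.6 = 26.
Posterior ∝ λ^5e^(−9λ) · λ^6e^(−26λ) = λ^11e^(−35λ), i.e. Gamma(12, 35).
Mode = (a−1)/b = 11/35 ≈ 0.3143.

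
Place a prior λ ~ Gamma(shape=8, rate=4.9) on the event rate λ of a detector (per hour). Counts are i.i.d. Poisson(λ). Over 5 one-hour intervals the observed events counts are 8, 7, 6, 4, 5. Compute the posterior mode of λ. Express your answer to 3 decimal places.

Σxᵢ = 8+7+6+4+5 = 30, with n = 5.
Posterior ∝ λ^7e^(−4.9λ) · λ^30e^(−5λ) = λ^37e^(−9.9λ), i.e. Gamma(shape=38, rate=9.9).
The mode of a Gamma(a, b) with a ≥ 1 (shape–rate) is (a−1)/b = 37/9.9 ≈ 3.737.

λ̂_MAP = 3.737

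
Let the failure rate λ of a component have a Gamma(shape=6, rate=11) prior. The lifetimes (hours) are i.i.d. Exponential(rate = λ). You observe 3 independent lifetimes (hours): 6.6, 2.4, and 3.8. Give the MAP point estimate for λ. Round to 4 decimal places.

The Exponential(rate=λ) likelihood is ∝ λ^n e^(−λΣtᵢ). Here n = 3 and Σtᵢ = 6.6 + 2.4 + 3.8 = 12.8.
Posterior ∝ λ^5e^(−11λ) · λ^3e^(−12.8λ) = λ^8e^(−23.8λ), i.e. Gamma(9, 23.8).
Mode = (a−1)/b = 8/23.8 ≈ 0.3361.

λ̂_MAP = 0.3361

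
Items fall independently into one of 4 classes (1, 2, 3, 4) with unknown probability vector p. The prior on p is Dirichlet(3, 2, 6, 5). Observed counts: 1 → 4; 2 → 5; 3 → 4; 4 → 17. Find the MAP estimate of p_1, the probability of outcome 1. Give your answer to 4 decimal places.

The posterior is Dirichlet(αᵢ + nᵢ) = Dirichlet(7, 7, 10, 22).
For a Dirichlet(a₁,…,a_K) with all aᵢ > 1, the mode has j-th component (aⱼ − 1)/(Σaᵢ − K).
Here Σaᵢ = 46 and K = 4, so p_1 = (7 − 1)/(46 − 4) = 6/42 ≈ 0.1429.

MAP estimate: 0.1429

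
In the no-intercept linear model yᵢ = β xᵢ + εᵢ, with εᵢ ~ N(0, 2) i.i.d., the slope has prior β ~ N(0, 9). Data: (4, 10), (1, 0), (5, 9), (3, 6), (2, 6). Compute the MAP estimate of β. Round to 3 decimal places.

β̂_MAP = 2.082

log p(β | y) = −Σ(yᵢ − βxᵢ)²/(2·2) − β²/(2·9) + const.
Setting the derivative to zero: Σxᵢ(yᵢ − βxᵢ)/2 − β/9 = 0, so β = Σxᵢyᵢ / (Σxᵢ² + σ²/τ²).
Σxᵢyᵢ = 4·10 + 1·0 + 5·9 + 3·6 + 2·6 = 115; Σxᵢ² = 55; σ²/τ² = 2/9.
β̂_MAP = 115 / (55 + 2/9) = 115/(497/9) = 1035/497 ≈ 2.082.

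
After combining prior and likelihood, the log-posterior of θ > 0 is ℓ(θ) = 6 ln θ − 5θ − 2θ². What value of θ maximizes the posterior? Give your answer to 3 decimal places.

θ̂_MAP = 0.750

ℓ'(θ) = 6/θ − 5 − 4θ. Setting this to zero and multiplying by θ: 4θ² + 5θ − 6 = 0.
θ = (−5 + √(5² + 4·4·6)) / (2·4) = (−5 + √121) / 8 = (−5 + 11)/8 = 3/4.
ℓ''(θ) = −6/θ² − 4 < 0, confirming a maximum.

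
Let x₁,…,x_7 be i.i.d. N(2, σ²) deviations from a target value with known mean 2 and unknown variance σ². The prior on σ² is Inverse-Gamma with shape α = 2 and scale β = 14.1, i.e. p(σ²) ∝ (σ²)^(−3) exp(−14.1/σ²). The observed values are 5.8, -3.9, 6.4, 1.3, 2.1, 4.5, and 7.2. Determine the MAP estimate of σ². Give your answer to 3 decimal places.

σ̂²_MAP = 10.046

Sum of squared deviations about the known mean: SS = (5.8−2)² + (-3.9−2)² + (6.4−2)² + (1.3−2)² + (2.1−2)² + (4.5−2)² + (7.2−2)² = 102.4.
The Normal likelihood contributes (σ²)^(−n/2) exp(−SS/(2σ²)), so the posterior is Inverse-Gamma(α + n/2, β + SS/2) = Inverse-Gamma(5.5, 65.3).
The mode of Inverse-Gamma(a, b) is b/(a+1) = 65.3/6.5 ≈ 10.046.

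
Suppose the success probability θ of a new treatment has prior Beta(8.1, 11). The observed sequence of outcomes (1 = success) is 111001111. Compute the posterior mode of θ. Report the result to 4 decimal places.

Prior: Beta(8.1, 11).
Data: 7 successes in 9 trials (from the sequence). The binomial likelihood contributes θ^7(1−θ)^2, so the posterior is Beta(8.1+7, 11+2) = Beta(15.1, 13).
For Beta(a, b) with a, b > 1 the mode is (a−1)/(a+b−2) = 14.1/26.1 ≈ 0.5402.

θ̂_MAP = 0.5402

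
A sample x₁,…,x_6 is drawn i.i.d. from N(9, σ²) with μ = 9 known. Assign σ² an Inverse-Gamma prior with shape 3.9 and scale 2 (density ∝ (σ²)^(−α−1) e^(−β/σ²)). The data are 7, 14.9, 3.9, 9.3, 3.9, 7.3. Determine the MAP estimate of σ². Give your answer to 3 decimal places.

σ̂²_MAP = 6.191

Sum of squared deviations about the known mean: SS = (7−9)² + (14.9−9)² + (3.9−9)² + (9.3−9)² + (3.9−9)² + (7.3−9)² = 93.81.
The Normal likelihood contributes (σ²)^(−n/2) exp(−SS/(2σ²)), so the posterior is Inverse-Gamma(α + n/2, β + SS/2) = Inverse-Gamma(6.9, 48.905).
The mode of Inverse-Gamma(a, b) is b/(a+1) = 48.905/7.9 ≈ 6.191.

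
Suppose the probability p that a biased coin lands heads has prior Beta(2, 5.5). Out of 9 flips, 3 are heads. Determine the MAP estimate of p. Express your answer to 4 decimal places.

Prior: Beta(2, 5.5).
Data: 3 successes in 9 trials. The binomial likelihood contributes p^3(1−p)^6, so the posterior is Beta(2+3, 5.5+6) = Beta(5, 11.5).
For Beta(a, b) with a, b > 1 the mode is (a−1)/(a+b−2) = 4/14.5 ≈ 0.2759.

p̂_MAP = 0.2759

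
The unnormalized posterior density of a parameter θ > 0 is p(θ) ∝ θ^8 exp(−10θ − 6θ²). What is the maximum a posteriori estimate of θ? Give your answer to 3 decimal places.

ℓ'(θ) = 8/θ − 10 − 12θ. Setting this to zero and multiplying by θ: 12θ² + 10θ − 8 = 0.
θ = (−10 + √(10² + 4·12·8)) / (2·12) = (−10 + √484) / 24 = (−10 + 22)/24 = 1/2.
ℓ''(θ) = −8/θ² − 12 < 0, confirming a maximum.

θ̂_MAP = 0.500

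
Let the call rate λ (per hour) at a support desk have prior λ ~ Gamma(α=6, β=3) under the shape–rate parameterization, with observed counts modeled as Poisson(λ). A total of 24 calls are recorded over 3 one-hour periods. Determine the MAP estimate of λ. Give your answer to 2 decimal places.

λ̂_MAP = 4.83

Σxᵢ = 24, n = 3.
Posterior ∝ λ^5e^(−3λ) · λ^24e^(−3λ) = λ^29e^(−6λ), i.e. Gamma(shape=30, rate=6).
The mode of a Gamma(a, b) with a ≥ 1 (shape–rate) is (a−1)/b = 29/6 ≈ 4.83.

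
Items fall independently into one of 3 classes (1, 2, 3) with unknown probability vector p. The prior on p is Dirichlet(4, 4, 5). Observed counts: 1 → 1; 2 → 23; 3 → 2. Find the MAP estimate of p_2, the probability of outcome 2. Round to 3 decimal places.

MAP estimate: 0.722

The posterior is Dirichlet(αᵢ + nᵢ) = Dirichlet(5, 27, 7).
For a Dirichlet(a₁,…,a_K) with all aᵢ > 1, the mode has j-th component (aⱼ − 1)/(Σaᵢ − K).
Here Σaᵢ = 39 and K = 3, so p_2 = (27 − 1)/(39 − 3) = 26/36 ≈ 0.722.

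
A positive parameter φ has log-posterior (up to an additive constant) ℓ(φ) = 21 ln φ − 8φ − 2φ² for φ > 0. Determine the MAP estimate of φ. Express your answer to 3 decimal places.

ℓ'(φ) = 21/φ − 8 − 4φ. Setting this to zero and multiplying by φ: 4φ² + 8φ − 21 = 0.
φ = (−8 + √(8² + 4·4·21)) / (2·4) = (−8 + √400) / 8 = (−8 + 20)/8 = 3/2.
ℓ''(φ) = −21/φ² − 4 < 0, confirming a maximum.

φ̂_MAP = 1.500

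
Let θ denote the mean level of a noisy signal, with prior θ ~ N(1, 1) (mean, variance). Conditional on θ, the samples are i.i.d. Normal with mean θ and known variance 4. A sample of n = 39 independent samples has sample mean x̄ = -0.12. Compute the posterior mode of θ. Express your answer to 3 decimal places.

θ̂_MAP = -0.016

n = 39, x̄ = -0.12.
For a Normal prior and Normal likelihood with known variance, the posterior is Normal; its mode equals its mean, the precision-weighted average.
Prior precision 1/σ₀² = 1/1 = 1; data precision n/σ² = 39/4 = 9.75.
θ̂ = (1·1 + 9.75·(-0.12)) / (1 + 9.75) = (-0.17)/10.75 = -17/1075 ≈ -0.016.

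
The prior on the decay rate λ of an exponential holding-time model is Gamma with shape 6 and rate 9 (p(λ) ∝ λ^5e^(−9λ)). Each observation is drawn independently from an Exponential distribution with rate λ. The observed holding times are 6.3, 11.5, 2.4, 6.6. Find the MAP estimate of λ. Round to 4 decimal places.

The Exponential(rate=λ) likelihood is ∝ λ^n e^(−λΣtᵢ). Here n = 4 and Σtᵢ = 6.3 + 11.5 + 2.4 + 6.6 = 26.8.
Posterior ∝ λ^5e^(−9λ) · λ^4e^(−26.8λ) = λ^9e^(−35.8λ), i.e. Gamma(10, 35.8).
Mode = (a−1)/b = 9/35.8 ≈ 0.2514.

λ̂_MAP = 0.2514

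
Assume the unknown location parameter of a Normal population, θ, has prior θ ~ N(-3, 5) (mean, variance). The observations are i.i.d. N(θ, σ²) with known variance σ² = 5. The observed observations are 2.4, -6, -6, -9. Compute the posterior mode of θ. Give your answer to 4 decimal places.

θ̂_MAP = -4.3200

n = 4; x̄ = (2.4 + (-6) + (-6) + (-9))/4 = -18.6/4 = -4.65.
For a Normal prior and Normal likelihood with known variance, the posterior is Normal; its mode equals its mean, the precision-weighted average.
Prior precision 1/σ₀² = 1/5 = 0.2; data precision n/σ² = 4/5 = 0.8.
θ̂ = (0.2·(-3) + 0.8·(-4.65)) / (0.2 + 0.8) = (-4.32)/1 = -4.3200.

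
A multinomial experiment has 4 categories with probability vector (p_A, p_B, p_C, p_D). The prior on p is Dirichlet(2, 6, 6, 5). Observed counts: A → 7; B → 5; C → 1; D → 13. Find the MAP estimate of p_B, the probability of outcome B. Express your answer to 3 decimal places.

The posterior is Dirichlet(αᵢ + nᵢ) = Dirichlet(9, 11, 7, 18).
For a Dirichlet(a₁,…,a_K) with all aᵢ > 1, the mode has j-th component (aⱼ − 1)/(Σaᵢ − K).
Here Σaᵢ = 45 and K = 4, so p_B = (11 − 1)/(45 − 4) = 10/41 ≈ 0.244.

MAP estimate of p_B = 0.244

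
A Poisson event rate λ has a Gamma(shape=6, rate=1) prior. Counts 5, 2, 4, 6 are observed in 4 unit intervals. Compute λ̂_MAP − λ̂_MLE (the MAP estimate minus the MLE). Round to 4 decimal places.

Σxᵢ = 17. Posterior is Gamma(23, 5); MAP = (23−1)/5 = 22/5 ≈ 4.40000.
MLE = x̄ = 17/4 ≈ 4.25000.
Difference = 22/5 − 17/4 = 3/20 ≈ 0.1500.

MAP − MLE = 0.1500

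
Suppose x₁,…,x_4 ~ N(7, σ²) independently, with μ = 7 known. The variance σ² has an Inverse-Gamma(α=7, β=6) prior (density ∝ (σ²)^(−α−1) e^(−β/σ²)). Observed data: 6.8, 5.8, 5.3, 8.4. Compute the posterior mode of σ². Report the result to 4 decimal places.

Sum of squared deviations about the known mean: SS = (6.8−7)² + (5.8−7)² + (5.3−7)² + (8.4−7)² = 6.33.
The Normal likelihood contributes (σ²)^(−n/2) exp(−SS/(2σ²)), so the posterior is Inverse-Gamma(α + n/2, β + SS/2) = Inverse-Gamma(9, 9.165).
The mode of Inverse-Gamma(a, b) is b/(a+1) = 9.165/10 ≈ 0.9165.

σ̂²_MAP = 0.9165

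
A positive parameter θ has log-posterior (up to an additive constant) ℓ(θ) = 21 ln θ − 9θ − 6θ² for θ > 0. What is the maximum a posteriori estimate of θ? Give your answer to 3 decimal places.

ℓ'(θ) = 21/θ − 9 − 12θ. Setting this to zero and multiplying by θ: 12θ² + 9θ − 21 = 0.
θ = (−9 + √(9² + 4·12·21)) / (2·12) = (−9 + √1089) / 24 = (−9 + 33)/24 = 1.
ℓ''(θ) = −21/θ² − 12 < 0, confirming a maximum.

θ̂_MAP = 1.000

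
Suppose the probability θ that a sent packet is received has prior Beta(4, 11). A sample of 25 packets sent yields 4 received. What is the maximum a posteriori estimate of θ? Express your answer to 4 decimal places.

Prior: Beta(4, 11).
Data: 4 successes in 25 trials. The binomial likelihood contributes θ^4(1−θ)^21, so the posterior is Beta(4+4, 11+21) = Beta(8, 32).
For Beta(a, b) with a, b > 1 the mode is (a−1)/(a+b−2) = 7/38 ≈ 0.1842.

θ̂_MAP = 0.1842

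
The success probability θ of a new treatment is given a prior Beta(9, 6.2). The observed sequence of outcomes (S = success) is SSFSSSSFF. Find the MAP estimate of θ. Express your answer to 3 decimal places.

Prior: Beta(9, 6.2).
Data: 6 successes in 9 trials (from the sequence). The binomial likelihood contributes θ^6(1−θ)^3, so the posterior is Beta(9+6, 6.2+3) = Beta(15, 9.2).
For Beta(a, b) with a, b > 1 the mode is (a−1)/(a+b−2) = 14/22.2 ≈ 0.631.

θ̂_MAP = 0.631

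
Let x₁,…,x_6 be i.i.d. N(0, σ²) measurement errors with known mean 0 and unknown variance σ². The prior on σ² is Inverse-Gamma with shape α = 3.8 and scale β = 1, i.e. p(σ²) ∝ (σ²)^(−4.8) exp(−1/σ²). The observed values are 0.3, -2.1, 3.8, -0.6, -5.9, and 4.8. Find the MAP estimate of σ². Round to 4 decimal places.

σ̂²_MAP = 5.0737

Sum of squared deviations about the known mean: SS = (0.3−0)² + (-2.1−0)² + (3.8−0)² + (-0.6−0)² + (-5.9−0)² + (4.8−0)² = 77.15.
The Normal likelihood contributes (σ²)^(−n/2) exp(−SS/(2σ²)), so the posterior is Inverse-Gamma(α + n/2, β + SS/2) = Inverse-Gamma(6.8, 39.575).
The mode of Inverse-Gamma(a, b) is b/(a+1) = 39.575/7.8 ≈ 5.0737.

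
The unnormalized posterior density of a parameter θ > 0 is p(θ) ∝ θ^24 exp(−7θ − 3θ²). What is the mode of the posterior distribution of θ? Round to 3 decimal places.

θ̂_MAP = 1.500

ℓ'(θ) = 24/θ − 7 − 6θ. Setting this to zero and multiplying by θ: 6θ² + 7θ − 24 = 0.
θ = (−7 + √(7² + 4·6·24)) / (2·6) = (−7 + √625) / 12 = (−7 + 25)/12 = 3/2.
ℓ''(θ) = −24/θ² − 6 < 0, confirming a maximum.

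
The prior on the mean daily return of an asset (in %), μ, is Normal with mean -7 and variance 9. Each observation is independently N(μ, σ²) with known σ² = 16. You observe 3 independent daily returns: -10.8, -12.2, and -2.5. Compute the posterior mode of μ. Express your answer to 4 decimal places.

μ̂_MAP = -7.9419

n = 3; x̄ = ((-10.8) + (-12.2) + (-2.5))/3 = -25.5/3 = -8.5.
For a Normal prior and Normal likelihood with known variance, the posterior is Normal; its mode equals its mean, the precision-weighted average.
Prior precision 1/σ₀² = 1/9; data precision n/σ² = 3/16 = 0.1875.
μ̂ = ((1/9)·(-7) + 0.1875·(-8.5)) / (1/9 + 0.1875) = (-683/288)/(43/144) = -683/86 ≈ -7.9419.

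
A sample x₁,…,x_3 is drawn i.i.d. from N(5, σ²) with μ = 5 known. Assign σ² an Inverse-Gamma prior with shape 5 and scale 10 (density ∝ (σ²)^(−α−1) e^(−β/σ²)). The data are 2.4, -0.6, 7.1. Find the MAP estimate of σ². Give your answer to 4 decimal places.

Sum of squared deviations about the known mean: SS = (2.4−5)² + (-0.6−5)² + (7.1−5)² = 42.53.
The Normal likelihood contributes (σ²)^(−n/2) exp(−SS/(2σ²)), so the posterior is Inverse-Gamma(α + n/2, β + SS/2) = Inverse-Gamma(6.5, 31.265).
The mode of Inverse-Gamma(a, b) is b/(a+1) = 31.265/7.5 ≈ 4.1687.

σ̂²_MAP = 4.1687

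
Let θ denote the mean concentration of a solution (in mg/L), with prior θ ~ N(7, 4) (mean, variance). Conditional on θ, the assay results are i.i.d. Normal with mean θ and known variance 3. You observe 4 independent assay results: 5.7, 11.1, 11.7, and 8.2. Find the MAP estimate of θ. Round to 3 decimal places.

θ̂_MAP = 8.832

n = 4; x̄ = (5.7 + 11.1 + 11.7 + 8.2)/4 = 36.7/4 = 9.175.
For a Normal prior and Normal likelihood with known variance, the posterior is Normal; its mode equals its mean, the precision-weighted average.
Prior precision 1/σ₀² = 1/4 = 0.25; data precision n/σ² = 4/3.
θ̂ = (0.25·7 + (4/3)·9.175) / (0.25 + 4/3) = (839/60)/(19/12) = 839/95 ≈ 8.832.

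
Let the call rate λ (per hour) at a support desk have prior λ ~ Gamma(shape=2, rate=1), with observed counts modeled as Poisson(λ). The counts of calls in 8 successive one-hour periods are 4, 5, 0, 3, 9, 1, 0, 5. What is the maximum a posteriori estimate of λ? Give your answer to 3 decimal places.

Σxᵢ = 4+5+0+3+9+1+0+5 = 27, with n = 8.
Posterior ∝ λe^(−1λ) · λ^27e^(−8λ) = λ^28e^(−9λ), i.e. Gamma(shape=29, rate=9).
The mode of a Gamma(a, b) with a ≥ 1 (shape–rate) is (a−1)/b = 28/9 ≈ 3.111.

λ̂_MAP = 3.111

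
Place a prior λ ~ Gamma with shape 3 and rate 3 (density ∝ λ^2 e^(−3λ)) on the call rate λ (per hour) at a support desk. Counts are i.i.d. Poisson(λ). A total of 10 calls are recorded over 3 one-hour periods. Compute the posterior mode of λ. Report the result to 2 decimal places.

Σxᵢ = 10, n = 3.
Posterior ∝ λ^2e^(−3λ) · λ^10e^(−3λ) = λ^12e^(−6λ), i.e. Gamma(shape=13, rate=6).
The mode of a Gamma(a, b) with a ≥ 1 (shape–rate) is (a−1)/b = 12/6 ≈ 2.00.

λ̂_MAP = 2.00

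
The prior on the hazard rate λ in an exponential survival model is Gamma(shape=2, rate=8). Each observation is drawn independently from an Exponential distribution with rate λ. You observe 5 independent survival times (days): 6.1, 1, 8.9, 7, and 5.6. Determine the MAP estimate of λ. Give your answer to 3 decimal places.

λ̂_MAP = 0.164

The Exponential(rate=λ) likelihood is ∝ λ^n e^(−λΣtᵢ). Here n = 5 and Σtᵢ = 6.1 + 1 + 8.9 + 7 + 5.6 = 28.6.
Posterior ∝ λe^(−8λ) · λ^5e^(−28.6λ) = λ^6e^(−36.6λ), i.e. Gamma(7, 36.6).
Mode = (a−1)/b = 6/36.6 ≈ 0.164.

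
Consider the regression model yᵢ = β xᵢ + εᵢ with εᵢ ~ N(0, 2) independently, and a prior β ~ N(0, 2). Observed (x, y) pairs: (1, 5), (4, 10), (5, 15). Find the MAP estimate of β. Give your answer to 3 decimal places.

log p(β | y) = −Σ(yᵢ − βxᵢ)²/(2·2) − β²/(2·2) + const.
Setting the derivative to zero: Σxᵢ(yᵢ − βxᵢ)/2 − β/2 = 0, so β = Σxᵢyᵢ / (Σxᵢ² + σ²/τ²).
Σxᵢyᵢ = 1·5 + 4·10 + 5·15 = 120; Σxᵢ² = 42; σ²/τ² = 1.
β̂_MAP = 120 / (42 + 1) = 120/43 ≈ 2.791.

β̂_MAP = 2.791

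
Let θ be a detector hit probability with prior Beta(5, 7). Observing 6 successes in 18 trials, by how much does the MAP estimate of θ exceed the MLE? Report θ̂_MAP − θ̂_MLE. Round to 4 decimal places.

Posterior is Beta(11, 19); MAP = (11−1)/(30−2) = 10/28 ≈ 0.35714.
MLE ignores the prior: θ̂_MLE = k/n = 6/18 ≈ 0.33333.
Difference = 10/28 − 6/18 = 1/42 ≈ 0.0238.

MAP − MLE = 0.0238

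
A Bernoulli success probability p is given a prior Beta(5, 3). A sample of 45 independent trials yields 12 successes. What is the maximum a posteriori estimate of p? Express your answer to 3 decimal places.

p̂_MAP = 0.314

Prior: Beta(5, 3).
Data: 12 successes in 45 trials. The binomial likelihood contributes p^12(1−p)^33, so the posterior is Beta(5+12, 3+33) = Beta(17, 36).
For Beta(a, b) with a, b > 1 the mode is (a−1)/(a+b−2) = 16/51 ≈ 0.314.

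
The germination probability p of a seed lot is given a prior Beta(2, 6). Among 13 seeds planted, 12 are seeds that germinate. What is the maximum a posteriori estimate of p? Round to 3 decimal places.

Prior: Beta(2, 6).
Data: 12 successes in 13 trials. The binomial likelihood contributes p^12(1−p)^1, so the posterior is Beta(2+12, 6+1) = Beta(14, 7).
For Beta(a, b) with a, b > 1 the mode is (a−1)/(a+b−2) = 13/19 ≈ 0.684.

p̂_MAP = 0.684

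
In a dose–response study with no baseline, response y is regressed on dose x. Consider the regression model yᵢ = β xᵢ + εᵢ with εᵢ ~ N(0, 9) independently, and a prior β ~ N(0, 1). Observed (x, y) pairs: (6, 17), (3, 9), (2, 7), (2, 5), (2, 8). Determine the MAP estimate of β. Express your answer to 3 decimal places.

log p(β | y) = −Σ(yᵢ − βxᵢ)²/(2·9) − β²/(2·1) + const.
Setting the derivative to zero: Σxᵢ(yᵢ − βxᵢ)/9 − β/1 = 0, so β = Σxᵢyᵢ / (Σxᵢ² + σ²/τ²).
Σxᵢyᵢ = 6·17 + 3·9 + 2·7 + 2·5 + 2·8 = 169; Σxᵢ² = 57; σ²/τ² = 9.
β̂_MAP = 169 / (57 + 9) = 169/66 ≈ 2.561.

β̂_MAP = 2.561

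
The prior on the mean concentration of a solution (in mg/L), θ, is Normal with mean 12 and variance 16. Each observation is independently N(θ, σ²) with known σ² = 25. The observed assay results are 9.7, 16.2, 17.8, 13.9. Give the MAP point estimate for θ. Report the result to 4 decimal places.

θ̂_MAP = 13.7258

n = 4; x̄ = (9.7 + 16.2 + 17.8 + 13.9)/4 = 57.6/4 = 14.4.
For a Normal prior and Normal likelihood with known variance, the posterior is Normal; its mode equals its mean, the precision-weighted average.
Prior precision 1/σ₀² = 1/16 = 0.0625; data precision n/σ² = 4/25 = 0.16.
θ̂ = (0.0625·12 + 0.16·14.4) / (0.0625 + 0.16) = 3.054/0.2225 = 6108/445 ≈ 13.7258.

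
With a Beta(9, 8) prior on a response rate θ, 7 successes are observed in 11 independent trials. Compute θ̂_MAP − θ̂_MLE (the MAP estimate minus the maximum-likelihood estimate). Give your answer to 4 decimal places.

Posterior is Beta(16, 12); MAP = (16−1)/(28−2) = 15/26 ≈ 0.57692.
MLE ignores the prior: θ̂_MLE = k/n = 7/11 ≈ 0.63636.
Difference = 15/26 − 7/11 = -17/286 ≈ -0.0594.

MAP − MLE = -0.0594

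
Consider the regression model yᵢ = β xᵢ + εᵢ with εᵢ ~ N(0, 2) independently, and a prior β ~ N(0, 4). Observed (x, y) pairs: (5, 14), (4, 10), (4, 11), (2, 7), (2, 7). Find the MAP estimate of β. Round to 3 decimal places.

β̂_MAP = 2.779

log p(β | y) = −Σ(yᵢ − βxᵢ)²/(2·2) − β²/(2·4) + const.
Setting the derivative to zero: Σxᵢ(yᵢ − βxᵢ)/2 − β/4 = 0, so β = Σxᵢyᵢ / (Σxᵢ² + σ²/τ²).
Σxᵢyᵢ = 5·14 + 4·10 + 4·11 + 2·7 + 2·7 = 182; Σxᵢ² = 65; σ²/τ² = 0.5.
β̂_MAP = 182 / (65 + 0.5) = 182/65.5 ≈ 2.779.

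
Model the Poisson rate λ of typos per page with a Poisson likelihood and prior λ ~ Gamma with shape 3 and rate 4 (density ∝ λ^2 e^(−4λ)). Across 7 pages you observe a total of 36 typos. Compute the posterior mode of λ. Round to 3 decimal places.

λ̂_MAP = 3.455

Σxᵢ = 36, n = 7.
Posterior ∝ λ^2e^(−4λ) · λ^36e^(−7λ) = λ^38e^(−11λ), i.e. Gamma(shape=39, rate=11).
The mode of a Gamma(a, b) with a ≥ 1 (shape–rate) is (a−1)/b = 38/11 ≈ 3.455.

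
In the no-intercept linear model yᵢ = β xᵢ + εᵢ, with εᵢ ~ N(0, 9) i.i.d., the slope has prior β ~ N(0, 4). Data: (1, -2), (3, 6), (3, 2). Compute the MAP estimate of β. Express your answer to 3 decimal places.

log p(β | y) = −Σ(yᵢ − βxᵢ)²/(2·9) − β²/(2·4) + const.
Setting the derivative to zero: Σxᵢ(yᵢ − βxᵢ)/9 − β/4 = 0, so β = Σxᵢyᵢ / (Σxᵢ² + σ²/τ²).
Σxᵢyᵢ = 1·(-2) + 3·6 + 3·2 = 22; Σxᵢ² = 19; σ²/τ² = 2.25.
β̂_MAP = 22 / (19 + 2.25) = 22/21.25 ≈ 1.035.

β̂_MAP = 1.035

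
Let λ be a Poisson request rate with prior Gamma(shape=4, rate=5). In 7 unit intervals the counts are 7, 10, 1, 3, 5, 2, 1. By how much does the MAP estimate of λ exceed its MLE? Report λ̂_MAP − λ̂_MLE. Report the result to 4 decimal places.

Σxᵢ = 29. Posterior is Gamma(33, 12); MAP = (33−1)/12 = 32/12 ≈ 2.66667.
MLE = x̄ = 29/7 ≈ 4.14286.
Difference = 32/12 − 29/7 = -31/21 ≈ -1.4762.

MAP − MLE = -1.4762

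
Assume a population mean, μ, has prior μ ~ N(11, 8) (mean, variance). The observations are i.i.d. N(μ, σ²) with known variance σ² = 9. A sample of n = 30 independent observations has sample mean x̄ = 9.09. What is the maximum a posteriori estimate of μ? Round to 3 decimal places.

n = 30, x̄ = 9.09.
For a Normal prior and Normal likelihood with known variance, the posterior is Normal; its mode equals its mean, the precision-weighted average.
Prior precision 1/σ₀² = 1/8 = 0.125; data precision n/σ² = 30/9 = 10/3.
μ̂ = (0.125·11 + (10/3)·9.09) / (0.125 + 10/3) = 31.675/(83/24) = 3801/415 ≈ 9.159.

μ̂_MAP = 9.159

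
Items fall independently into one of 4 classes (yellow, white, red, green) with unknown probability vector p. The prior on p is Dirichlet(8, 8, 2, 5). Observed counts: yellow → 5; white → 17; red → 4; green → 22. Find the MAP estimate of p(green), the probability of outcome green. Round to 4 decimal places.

The posterior is Dirichlet(αᵢ + nᵢ) = Dirichlet(13, 25, 6, 27).
For a Dirichlet(a₁,…,a_K) with all aᵢ > 1, the mode has j-th component (aⱼ − 1)/(Σaᵢ − K).
Here Σaᵢ = 71 and K = 4, so p(green) = (27 − 1)/(71 − 4) = 26/67 ≈ 0.3881.

MAP estimate of p(green) = 0.3881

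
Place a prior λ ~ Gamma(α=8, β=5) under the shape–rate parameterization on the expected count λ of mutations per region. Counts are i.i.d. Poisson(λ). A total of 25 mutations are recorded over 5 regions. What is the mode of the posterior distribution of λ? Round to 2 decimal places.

λ̂_MAP = 3.20

Σxᵢ = 25, n = 5.
Posterior ∝ λ^7e^(−5λ) · λ^25e^(−5λ) = λ^32e^(−10λ), i.e. Gamma(shape=33, rate=10).
The mode of a Gamma(a, b) with a ≥ 1 (shape–rate) is (a−1)/b = 32/10 ≈ 3.20.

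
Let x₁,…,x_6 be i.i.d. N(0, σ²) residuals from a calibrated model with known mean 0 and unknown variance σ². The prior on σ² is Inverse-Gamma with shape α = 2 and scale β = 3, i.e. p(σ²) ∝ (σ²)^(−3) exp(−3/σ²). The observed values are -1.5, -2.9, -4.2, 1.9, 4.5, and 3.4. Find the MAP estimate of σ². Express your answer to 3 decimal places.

Sum of squared deviations about the known mean: SS = (-1.5−0)² + (-2.9−0)² + (-4.2−0)² + (1.9−0)² + (4.5−0)² + (3.4−0)² = 63.72.
The Normal likelihood contributes (σ²)^(−n/2) exp(−SS/(2σ²)), so the posterior is Inverse-Gamma(α + n/2, β + SS/2) = Inverse-Gamma(5, 34.86).
The mode of Inverse-Gamma(a, b) is b/(a+1) = 34.86/6 ≈ 5.810.

σ̂²_MAP = 5.810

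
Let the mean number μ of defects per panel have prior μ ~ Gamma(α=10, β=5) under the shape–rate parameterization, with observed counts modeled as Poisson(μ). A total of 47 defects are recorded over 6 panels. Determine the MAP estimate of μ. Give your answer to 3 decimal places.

Σxᵢ = 47, n = 6.
Posterior ∝ μ^9e^(−5μ) · μ^47e^(−6μ) = μ^56e^(−11μ), i.e. Gamma(shape=57, rate=11).
The mode of a Gamma(a, b) with a ≥ 1 (shape–rate) is (a−1)/b = 56/11 ≈ 5.091.

μ̂_MAP = 5.091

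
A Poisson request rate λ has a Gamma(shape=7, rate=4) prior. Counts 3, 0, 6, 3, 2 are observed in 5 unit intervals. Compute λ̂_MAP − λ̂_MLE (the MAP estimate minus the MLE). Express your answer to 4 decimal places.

MAP − MLE = -0.5778

Σxᵢ = 14. Posterior is Gamma(21, 9); MAP = (21−1)/9 = 20/9 ≈ 2.22222.
MLE = x̄ = 14/5 ≈ 2.80000.
Difference = 20/9 − 14/5 = -26/45 ≈ -0.5778.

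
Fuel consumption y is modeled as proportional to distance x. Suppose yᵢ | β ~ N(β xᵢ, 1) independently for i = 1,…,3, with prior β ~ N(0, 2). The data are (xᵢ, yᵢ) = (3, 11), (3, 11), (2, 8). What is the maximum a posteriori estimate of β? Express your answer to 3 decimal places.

log p(β | y) = −Σ(yᵢ − βxᵢ)²/(2·1) − β²/(2·2) + const.
Setting the derivative to zero: Σxᵢ(yᵢ − βxᵢ)/1 − β/2 = 0, so β = Σxᵢyᵢ / (Σxᵢ² + σ²/τ²).
Σxᵢyᵢ = 3·11 + 3·11 + 2·8 = 82; Σxᵢ² = 22; σ²/τ² = 0.5.
β̂_MAP = 82 / (22 + 0.5) = 82/22.5 ≈ 3.644.

β̂_MAP = 3.644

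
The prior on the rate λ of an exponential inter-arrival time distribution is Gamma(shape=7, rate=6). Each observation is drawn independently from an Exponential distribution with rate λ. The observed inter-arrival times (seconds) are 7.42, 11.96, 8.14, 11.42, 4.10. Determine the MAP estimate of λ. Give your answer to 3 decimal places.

λ̂_MAP = 0.224

The Exponential(rate=λ) likelihood is ∝ λ^n e^(−λΣtᵢ). Here n = 5 and Σtᵢ = 7.42 + 11.96 + 8.14 + 11.42 + 4.10 = 43.04.
Posterior ∝ λ^6e^(−6λ) · λ^5e^(−43.04λ) = λ^11e^(−49.04λ), i.e. Gamma(12, 49.04).
Mode = (a−1)/b = 11/49.04 ≈ 0.224.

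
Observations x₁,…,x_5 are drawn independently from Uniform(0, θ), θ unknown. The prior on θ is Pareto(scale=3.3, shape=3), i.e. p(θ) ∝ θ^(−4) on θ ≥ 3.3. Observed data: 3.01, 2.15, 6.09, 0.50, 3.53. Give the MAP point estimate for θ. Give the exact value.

θ̂_MAP = 6.09

The Uniform(0, θ) likelihood is θ^(−n) for θ ≥ max(xᵢ), zero otherwise. Here max(xᵢ) = 6.09.
Posterior ∝ θ^(−4) · θ^(−5) = θ^(−9) on θ ≥ max(3.3, 6.09) = 6.09.
This density is strictly decreasing in θ, so the posterior mode lies at the lower boundary of the support.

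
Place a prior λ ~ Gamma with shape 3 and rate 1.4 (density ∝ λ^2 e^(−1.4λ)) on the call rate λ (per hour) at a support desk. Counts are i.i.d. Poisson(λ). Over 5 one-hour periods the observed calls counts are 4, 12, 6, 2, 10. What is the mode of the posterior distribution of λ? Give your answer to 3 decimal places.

Σxᵢ = 4+12+6+2+10 = 34, with n = 5.
Posterior ∝ λ^2e^(−1.4λ) · λ^34e^(−5λ) = λ^36e^(−6.4λ), i.e. Gamma(shape=37, rate=6.4).
The mode of a Gamma(a, b) with a ≥ 1 (shape–rate) is (a−1)/b = 36/6.4 ≈ 5.625.

λ̂_MAP = 5.625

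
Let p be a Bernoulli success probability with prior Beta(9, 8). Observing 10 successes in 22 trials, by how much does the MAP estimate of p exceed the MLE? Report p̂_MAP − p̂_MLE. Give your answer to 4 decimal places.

MAP − MLE = 0.0319

Posterior is Beta(19, 20); MAP = (19−1)/(39−2) = 18/37 ≈ 0.48649.
MLE ignores the prior: p̂_MLE = k/n = 10/22 ≈ 0.45455.
Difference = 18/37 − 10/22 = 13/407 ≈ 0.0319.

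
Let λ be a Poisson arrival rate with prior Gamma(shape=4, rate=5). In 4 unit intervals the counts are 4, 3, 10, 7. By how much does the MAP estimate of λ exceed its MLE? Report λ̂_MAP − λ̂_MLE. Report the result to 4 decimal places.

MAP − MLE = -3.0000

Σxᵢ = 24. Posterior is Gamma(28, 9); MAP = (28−1)/9 = 27/9 ≈ 3.00000.
MLE = x̄ = 24/4 ≈ 6.00000.
Difference = 27/9 − 24/4 = -3 ≈ -3.0000.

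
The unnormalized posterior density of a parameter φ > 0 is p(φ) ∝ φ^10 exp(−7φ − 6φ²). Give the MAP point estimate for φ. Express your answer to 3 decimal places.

ℓ'(φ) = 10/φ − 7 − 12φ. Setting this to zero and multiplying by φ: 12φ² + 7φ − 10 = 0.
φ = (−7 + √(7² + 4·12·10)) / (2·12) = (−7 + √529) / 24 = (−7 + 23)/24 = 2/3.
ℓ''(φ) = −10/φ² − 12 < 0, confirming a maximum.

φ̂_MAP = 0.667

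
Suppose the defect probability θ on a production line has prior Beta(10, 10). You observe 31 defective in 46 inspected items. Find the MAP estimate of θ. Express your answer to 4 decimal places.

Prior: Beta(10, 10).
Data: 31 successes in 46 trials. The binomial likelihood contributes θ^31(1−θ)^15, so the posterior is Beta(10+31, 10+15) = Beta(41, 25).
For Beta(a, b) with a, b > 1 the mode is (a−1)/(a+b−2) = 40/64 ≈ 0.6250.

θ̂_MAP = 0.6250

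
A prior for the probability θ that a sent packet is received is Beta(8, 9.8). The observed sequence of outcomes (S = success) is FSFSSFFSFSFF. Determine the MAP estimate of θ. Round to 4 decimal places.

θ̂_MAP = 0.4317

Prior: Beta(8, 9.8).
Data: 5 successes in 12 trials (from the sequence). The binomial likelihood contributes θ^5(1−θ)^7, so the posterior is Beta(8+5, 9.8+7) = Beta(13, 16.8).
For Beta(a, b) with a, b > 1 the mode is (a−1)/(a+b−2) = 12/27.8 ≈ 0.4317.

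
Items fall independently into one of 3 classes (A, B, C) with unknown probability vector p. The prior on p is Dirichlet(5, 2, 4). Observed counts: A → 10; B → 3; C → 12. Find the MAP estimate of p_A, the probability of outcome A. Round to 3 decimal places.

MAP estimate of p_A = 0.424

The posterior is Dirichlet(αᵢ + nᵢ) = Dirichlet(15, 5, 16).
For a Dirichlet(a₁,…,a_K) with all aᵢ > 1, the mode has j-th component (aⱼ − 1)/(Σaᵢ − K).
Here Σaᵢ = 36 and K = 3, so p_A = (15 − 1)/(36 − 3) = 14/33 ≈ 0.424.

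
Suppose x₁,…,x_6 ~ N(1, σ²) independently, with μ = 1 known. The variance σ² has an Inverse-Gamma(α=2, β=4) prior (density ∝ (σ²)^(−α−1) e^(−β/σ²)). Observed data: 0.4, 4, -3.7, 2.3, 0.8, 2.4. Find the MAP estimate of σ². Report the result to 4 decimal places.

Sum of squared deviations about the known mean: SS = (0.4−1)² + (4−1)² + (-3.7−1)² + (2.3−1)² + (0.8−1)² + (2.4−1)² = 35.14.
The Normal likelihood contributes (σ²)^(−n/2) exp(−SS/(2σ²)), so the posterior is Inverse-Gamma(α + n/2, β + SS/2) = Inverse-Gamma(5, 21.57).
The mode of Inverse-Gamma(a, b) is b/(a+1) = 21.57/6 ≈ 3.5950.

σ̂²_MAP = 3.5950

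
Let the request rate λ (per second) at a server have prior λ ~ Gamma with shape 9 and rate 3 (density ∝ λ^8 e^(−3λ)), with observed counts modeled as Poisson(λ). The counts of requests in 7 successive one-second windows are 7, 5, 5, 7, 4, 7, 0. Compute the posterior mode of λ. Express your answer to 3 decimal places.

λ̂_MAP = 4.300

Σxᵢ = 7+5+5+7+4+7+0 = 35, with n = 7.
Posterior ∝ λ^8e^(−3λ) · λ^35e^(−7λ) = λ^43e^(−10λ), i.e. Gamma(shape=44, rate=10).
The mode of a Gamma(a, b) with a ≥ 1 (shape–rate) is (a−1)/b = 43/10 ≈ 4.300.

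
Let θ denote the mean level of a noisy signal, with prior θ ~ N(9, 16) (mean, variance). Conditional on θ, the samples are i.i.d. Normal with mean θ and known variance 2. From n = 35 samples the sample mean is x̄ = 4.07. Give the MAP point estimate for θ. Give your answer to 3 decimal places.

θ̂_MAP = 4.088

n = 35, x̄ = 4.07.
For a Normal prior and Normal likelihood with known variance, the posterior is Normal; its mode equals its mean, the precision-weighted average.
Prior precision 1/σ₀² = 1/16 = 0.0625; data precision n/σ² = 35/2 = 17.5.
θ̂ = (0.0625·9 + 17.5·4.07) / (0.0625 + 17.5) = 71.7875/17.5625 = 5743/1405 ≈ 4.088.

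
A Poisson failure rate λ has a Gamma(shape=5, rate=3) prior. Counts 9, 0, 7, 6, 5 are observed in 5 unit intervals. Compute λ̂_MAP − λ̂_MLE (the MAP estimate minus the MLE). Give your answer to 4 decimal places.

Σxᵢ = 27. Posterior is Gamma(32, 8); MAP = (32−1)/8 = 31/8 ≈ 3.87500.
MLE = x̄ = 27/5 ≈ 5.40000.
Difference = 31/8 − 27/5 = -61/40 ≈ -1.5250.

MAP − MLE = -1.5250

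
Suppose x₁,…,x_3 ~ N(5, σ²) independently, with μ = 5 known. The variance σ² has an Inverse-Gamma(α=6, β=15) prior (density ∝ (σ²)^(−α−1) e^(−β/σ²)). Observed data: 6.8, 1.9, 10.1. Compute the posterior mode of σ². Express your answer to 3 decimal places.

σ̂²_MAP = 4.051

Sum of squared deviations about the known mean: SS = (6.8−5)² + (1.9−5)² + (10.1−5)² = 38.86.
The Normal likelihood contributes (σ²)^(−n/2) exp(−SS/(2σ²)), so the posterior is Inverse-Gamma(α + n/2, β + SS/2) = Inverse-Gamma(7.5, 34.43).
The mode of Inverse-Gamma(a, b) is b/(a+1) = 34.43/8.5 ≈ 4.051.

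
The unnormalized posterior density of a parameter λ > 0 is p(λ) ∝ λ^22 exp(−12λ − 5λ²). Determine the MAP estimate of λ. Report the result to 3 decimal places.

λ̂_MAP = 1.000

ℓ'(λ) = 22/λ − 12 − 10λ. Setting this to zero and multiplying by λ: 10λ² + 12λ − 22 = 0.
λ = (−12 + √(12² + 4·10·22)) / (2·10) = (−12 + √1024) / 20 = (−12 + 32)/20 = 1.
ℓ''(λ) = −22/λ² − 10 < 0, confirming a maximum.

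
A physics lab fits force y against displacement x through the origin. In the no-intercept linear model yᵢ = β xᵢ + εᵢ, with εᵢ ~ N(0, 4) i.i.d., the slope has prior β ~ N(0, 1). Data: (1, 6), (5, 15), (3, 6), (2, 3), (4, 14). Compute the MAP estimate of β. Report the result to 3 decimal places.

β̂_MAP = 2.729

log p(β | y) = −Σ(yᵢ − βxᵢ)²/(2·4) − β²/(2·1) + const.
Setting the derivative to zero: Σxᵢ(yᵢ − βxᵢ)/4 − β/1 = 0, so β = Σxᵢyᵢ / (Σxᵢ² + σ²/τ²).
Σxᵢyᵢ = 1·6 + 5·15 + 3·6 + 2·3 + 4·14 = 161; Σxᵢ² = 55; σ²/τ² = 4.
β̂_MAP = 161 / (55 + 4) = 161/59 ≈ 2.729.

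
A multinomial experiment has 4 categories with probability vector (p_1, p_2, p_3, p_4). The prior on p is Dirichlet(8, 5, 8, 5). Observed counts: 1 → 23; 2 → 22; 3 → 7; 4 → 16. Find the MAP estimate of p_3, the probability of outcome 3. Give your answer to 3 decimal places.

The posterior is Dirichlet(αᵢ + nᵢ) = Dirichlet(31, 27, 15, 21).
For a Dirichlet(a₁,…,a_K) with all aᵢ > 1, the mode has j-th component (aⱼ − 1)/(Σaᵢ − K).
Here Σaᵢ = 94 and K = 4, so p_3 = (15 − 1)/(94 − 4) = 14/90 ≈ 0.156.

MAP estimate: 0.156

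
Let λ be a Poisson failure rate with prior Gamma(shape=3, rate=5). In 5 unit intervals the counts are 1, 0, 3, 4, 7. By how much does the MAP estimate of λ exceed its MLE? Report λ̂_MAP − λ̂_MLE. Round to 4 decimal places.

Σxᵢ = 15. Posterior is Gamma(18, 10); MAP = (18−1)/10 = 17/10 ≈ 1.70000.
MLE = x̄ = 15/5 ≈ 3.00000.
Difference = 17/10 − 15/5 = -13/10 ≈ -1.3000.

MAP − MLE = -1.3000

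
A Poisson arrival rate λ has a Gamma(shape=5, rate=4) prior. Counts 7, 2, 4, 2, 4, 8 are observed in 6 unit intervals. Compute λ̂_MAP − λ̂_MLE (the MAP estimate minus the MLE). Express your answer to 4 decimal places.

MAP − MLE = -1.4000

Σxᵢ = 27. Posterior is Gamma(32, 10); MAP = (32−1)/10 = 31/10 ≈ 3.10000.
MLE = x̄ = 27/6 ≈ 4.50000.
Difference = 31/10 − 27/6 = -7/5 ≈ -1.4000.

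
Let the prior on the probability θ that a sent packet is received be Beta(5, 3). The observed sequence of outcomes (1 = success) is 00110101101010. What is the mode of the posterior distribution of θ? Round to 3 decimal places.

Prior: Beta(5, 3).
Data: 7 successes in 14 trials (from the sequence). The binomial likelihood contributes θ^7(1−θ)^7, so the posterior is Beta(5+7, 3+7) = Beta(12, 10).
For Beta(a, b) with a, b > 1 the mode is (a−1)/(a+b−2) = 11/20 ≈ 0.550.

θ̂_MAP = 0.550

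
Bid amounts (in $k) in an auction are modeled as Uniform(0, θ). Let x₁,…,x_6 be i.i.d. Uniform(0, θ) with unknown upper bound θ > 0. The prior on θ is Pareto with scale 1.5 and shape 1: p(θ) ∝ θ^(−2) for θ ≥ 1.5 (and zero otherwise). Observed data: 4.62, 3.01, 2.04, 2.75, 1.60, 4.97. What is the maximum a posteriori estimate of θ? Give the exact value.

θ̂_MAP = 4.97

The Uniform(0, θ) likelihood is θ^(−n) for θ ≥ max(xᵢ), zero otherwise. Here max(xᵢ) = 4.97.
Posterior ∝ θ^(−2) · θ^(−6) = θ^(−8) on θ ≥ max(1.5, 4.97) = 4.97.
This density is strictly decreasing in θ, so the posterior mode lies at the lower boundary of the support.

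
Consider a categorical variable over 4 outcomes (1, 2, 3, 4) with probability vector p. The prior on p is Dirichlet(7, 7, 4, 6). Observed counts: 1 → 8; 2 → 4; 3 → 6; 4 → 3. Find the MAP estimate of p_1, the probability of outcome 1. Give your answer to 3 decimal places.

The posterior is Dirichlet(αᵢ + nᵢ) = Dirichlet(15, 11, 10, 9).
For a Dirichlet(a₁,…,a_K) with all aᵢ > 1, the mode has j-th component (aⱼ − 1)/(Σaᵢ − K).
Here Σaᵢ = 45 and K = 4, so p_1 = (15 − 1)/(45 − 4) = 14/41 ≈ 0.341.

MAP estimate: 0.341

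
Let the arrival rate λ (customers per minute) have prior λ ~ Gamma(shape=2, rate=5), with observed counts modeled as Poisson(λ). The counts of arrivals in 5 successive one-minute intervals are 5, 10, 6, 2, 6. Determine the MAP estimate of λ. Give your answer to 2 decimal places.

Σxᵢ = 5+10+6+2+6 = 29, with n = 5.
Posterior ∝ λe^(−5λ) · λ^29e^(−5λ) = λ^30e^(−10λ), i.e. Gamma(shape=31, rate=10).
The mode of a Gamma(a, b) with a ≥ 1 (shape–rate) is (a−1)/b = 30/10 ≈ 3.00.

λ̂_MAP = 3.00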